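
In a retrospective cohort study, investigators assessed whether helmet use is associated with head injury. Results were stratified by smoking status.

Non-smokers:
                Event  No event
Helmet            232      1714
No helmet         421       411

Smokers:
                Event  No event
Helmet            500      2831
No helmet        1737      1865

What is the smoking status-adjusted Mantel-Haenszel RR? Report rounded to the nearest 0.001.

RR_MH = Σ(aᵢ·n₀ᵢ/nᵢ) / Σ(cᵢ·n₁ᵢ/nᵢ), with n₁ᵢ = aᵢ+bᵢ (exposed), n₀ᵢ = cᵢ+dᵢ (unexposed), nᵢ = n₁ᵢ+n₀ᵢ.
Stratum 1 (Non-smokers): n₁ = 1946, n₀ = 832, n = 2778; a·n₀/n = 232·832/2778 = 69.4831; c·n₁/n = 421·1946/2778 = 294.9122
Stratum 2 (Smokers): n₁ = 3331, n₀ = 3602, n = 6933; a·n₀/n = 500·3602/6933 = 259.7721; c·n₁/n = 1737·3331/6933 = 834.5517
RR_MH = (69.4831 + 259.7721) / (294.9122 + 834.5517) = 329.2552 / 1129.4639 = 0.29151

0.292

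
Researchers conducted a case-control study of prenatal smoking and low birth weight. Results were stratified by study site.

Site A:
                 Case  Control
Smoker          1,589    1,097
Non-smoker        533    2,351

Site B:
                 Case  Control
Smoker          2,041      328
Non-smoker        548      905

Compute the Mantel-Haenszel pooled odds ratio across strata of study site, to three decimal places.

OR_MH = Σ(aᵢdᵢ/nᵢ) / Σ(bᵢcᵢ/nᵢ), where nᵢ is the stratum total.
Stratum 1 (Site A): n = 5570; a·d/n = 1589·2351/5570 = 670.6892; b·c/n = 1097·533/5570 = 104.9732
Stratum 2 (Site B): n = 3822; a·d/n = 2041·905/3822 = 483.2823; b·c/n = 328·548/3822 = 47.0288
OR_MH = (670.6892 + 483.2823) / (104.9732 + 47.0288) = 1153.9715 / 152.0020 = 7.59182

7.592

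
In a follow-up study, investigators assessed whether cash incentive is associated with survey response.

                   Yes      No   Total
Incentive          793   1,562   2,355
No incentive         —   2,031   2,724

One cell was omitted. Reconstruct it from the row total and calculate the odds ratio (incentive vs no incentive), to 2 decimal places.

1.49

The missing cell is in the unexposed row: 2724 − 2031 = 693.
So a = 793, b = 1562, c = 693, d = 2031.
OR = (a·d)/(b·c) = (793 × 2031) / (1562 × 693) = 1610583 / 1082466 = 1.48788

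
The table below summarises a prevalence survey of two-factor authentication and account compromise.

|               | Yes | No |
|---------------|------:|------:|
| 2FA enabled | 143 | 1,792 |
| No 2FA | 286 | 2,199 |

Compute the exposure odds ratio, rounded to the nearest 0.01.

Cells: a = 143, b = 1792, c = 286, d = 2199.
OR = (a·d)/(b·c) = (143 × 2199) / (1792 × 286) = 314457 / 512512 = 0.61356
Exposure is associated with lower odds of account compromise (OR = 0.61 < 1).

0.61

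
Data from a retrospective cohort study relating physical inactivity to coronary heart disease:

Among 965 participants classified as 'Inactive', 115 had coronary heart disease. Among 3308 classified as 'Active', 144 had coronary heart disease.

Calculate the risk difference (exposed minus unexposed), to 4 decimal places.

From the description: a = 115, b = 850, c = 144, d = 3164.
Risk in exposed = 115/965 = 0.119171; risk in unexposed = 144/3308 = 0.043531.
Risk difference = 0.119171 − 0.043531 = 0.075640

0.0756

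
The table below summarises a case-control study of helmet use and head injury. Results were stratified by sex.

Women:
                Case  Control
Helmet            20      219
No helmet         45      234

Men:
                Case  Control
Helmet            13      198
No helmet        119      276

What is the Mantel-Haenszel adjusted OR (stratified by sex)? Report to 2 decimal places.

OR_MH = Σ(aᵢdᵢ/nᵢ) / Σ(bᵢcᵢ/nᵢ), where nᵢ is the stratum total.
Stratum 1 (Women): n = 518; a·d/n = 20·234/518 = 9.0347; b·c/n = 219·45/518 = 19.0251
Stratum 2 (Men): n = 606; a·d/n = 13·276/606 = 5.9208; b·c/n = 198·119/606 = 38.8812
OR_MH = (9.0347 + 5.9208) / (19.0251 + 38.8812) = 14.9555 / 57.9063 = 0.25827

0.26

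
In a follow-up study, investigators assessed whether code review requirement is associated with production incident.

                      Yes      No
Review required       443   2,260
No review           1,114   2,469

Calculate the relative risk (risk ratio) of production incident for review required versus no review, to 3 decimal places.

Cells: a = 443, b = 2260, c = 1114, d = 2469.
Risk in exposed = 443/2703 = 0.16389; risk in unexposed = 1114/3583 = 0.31091.
RR = 0.16389 / 0.31091 = 0.52713
The risk is 47% lower among the exposed than among the unexposed.

0.527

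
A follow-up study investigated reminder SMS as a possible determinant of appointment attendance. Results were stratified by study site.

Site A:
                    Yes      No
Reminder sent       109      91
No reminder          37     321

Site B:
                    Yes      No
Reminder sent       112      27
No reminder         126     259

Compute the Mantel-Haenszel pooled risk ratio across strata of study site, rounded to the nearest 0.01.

RR_MH = Σ(aᵢ·n₀ᵢ/nᵢ) / Σ(cᵢ·n₁ᵢ/nᵢ), with n₁ᵢ = aᵢ+bᵢ (exposed), n₀ᵢ = cᵢ+dᵢ (unexposed), nᵢ = n₁ᵢ+n₀ᵢ.
Stratum 1 (Site A): n₁ = 200, n₀ = 358, n = 558; a·n₀/n = 109·358/558 = 69.9319; c·n₁/n = 37·200/558 = 13.2616
Stratum 2 (Site B): n₁ = 139, n₀ = 385, n = 524; a·n₀/n = 112·385/524 = 82.2901; c·n₁/n = 126·139/524 = 33.4237
RR_MH = (69.9319 + 82.2901) / (13.2616 + 33.4237) = 152.2220 / 46.6853 = 3.26060

3.26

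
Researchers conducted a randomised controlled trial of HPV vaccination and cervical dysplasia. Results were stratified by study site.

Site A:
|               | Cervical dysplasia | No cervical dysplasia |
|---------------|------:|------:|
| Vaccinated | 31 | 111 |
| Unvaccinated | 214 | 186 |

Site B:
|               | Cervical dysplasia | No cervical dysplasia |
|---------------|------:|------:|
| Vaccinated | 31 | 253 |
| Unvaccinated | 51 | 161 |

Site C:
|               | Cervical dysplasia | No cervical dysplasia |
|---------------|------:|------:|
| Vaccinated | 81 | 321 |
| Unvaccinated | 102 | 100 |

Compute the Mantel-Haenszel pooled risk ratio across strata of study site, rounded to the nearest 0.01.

RR_MH = Σ(aᵢ·n₀ᵢ/nᵢ) / Σ(cᵢ·n₁ᵢ/nᵢ), with n₁ᵢ = aᵢ+bᵢ (exposed), n₀ᵢ = cᵢ+dᵢ (unexposed), nᵢ = n₁ᵢ+n₀ᵢ.
Stratum 1 (Site A): n₁ = 142, n₀ = 400, n = 542; a·n₀/n = 31·400/542 = 22.8782; c·n₁/n = 214·142/542 = 56.0664
Stratum 2 (Site B): n₁ = 284, n₀ = 212, n = 496; a·n₀/n = 31·212/496 = 13.2500; c·n₁/n = 51·284/496 = 29.2016
Stratum 3 (Site C): n₁ = 402, n₀ = 202, n = 604; a·n₀/n = 81·202/604 = 27.0894; c·n₁/n = 102·402/604 = 67.8874
RR_MH = (22.8782 + 13.2500 + 27.0894) / (56.0664 + 29.2016 + 67.8874) = 63.2176 / 153.1555 = 0.41277

0.41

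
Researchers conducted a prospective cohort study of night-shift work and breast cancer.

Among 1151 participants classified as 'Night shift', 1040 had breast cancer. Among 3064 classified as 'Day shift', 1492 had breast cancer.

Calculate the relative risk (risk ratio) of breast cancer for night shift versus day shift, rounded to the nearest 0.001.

From the description: a = 1040, b = 111, c = 1492, d = 1572.
Risk in exposed = 1040/1151 = 0.90356; risk in unexposed = 1492/3064 = 0.48695.
RR = 0.90356 / 0.48695 = 1.85557
The risk among the exposed is 1.86 times that among the unexposed.

1.856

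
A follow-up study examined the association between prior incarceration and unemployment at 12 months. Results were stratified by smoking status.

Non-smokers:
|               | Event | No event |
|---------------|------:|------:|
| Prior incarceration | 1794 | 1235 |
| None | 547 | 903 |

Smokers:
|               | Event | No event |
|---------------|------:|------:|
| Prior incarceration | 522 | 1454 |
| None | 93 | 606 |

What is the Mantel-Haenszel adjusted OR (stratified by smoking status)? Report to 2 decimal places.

OR_MH = Σ(aᵢdᵢ/nᵢ) / Σ(bᵢcᵢ/nᵢ), where nᵢ is the stratum total.
Stratum 1 (Non-smokers): n = 4479; a·d/n = 1794·903/4479 = 361.6839; b·c/n = 1235·547/4479 = 150.8250
Stratum 2 (Smokers): n = 2675; a·d/n = 522·606/2675 = 118.2550; b·c/n = 1454·93/2675 = 50.5503
OR_MH = (361.6839 + 118.2550) / (150.8250 + 50.5503) = 479.9388 / 201.3752 = 2.38331

2.38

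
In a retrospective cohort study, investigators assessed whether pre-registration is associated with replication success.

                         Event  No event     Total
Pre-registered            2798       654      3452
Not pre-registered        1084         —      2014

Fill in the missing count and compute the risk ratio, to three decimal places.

The missing cell is in the unexposed row: 2014 − 1084 = 930.
So a = 2798, b = 654, c = 1084, d = 930.
RR = [a/(a+b)] / [c/(c+d)] = (2798/3452) / (1084/2014) = 0.81054/0.53823 = 1.50594

1.506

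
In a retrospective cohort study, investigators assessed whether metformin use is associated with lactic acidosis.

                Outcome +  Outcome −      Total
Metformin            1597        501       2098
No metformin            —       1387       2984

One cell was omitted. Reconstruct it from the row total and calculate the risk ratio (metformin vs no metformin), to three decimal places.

The missing cell is in the unexposed row: 2984 − 1387 = 1597.
So a = 1597, b = 501, c = 1597, d = 1387.
RR = [a/(a+b)] / [c/(c+d)] = (1597/2098) / (1597/2984) = 0.76120/0.53519 = 1.42231

1.422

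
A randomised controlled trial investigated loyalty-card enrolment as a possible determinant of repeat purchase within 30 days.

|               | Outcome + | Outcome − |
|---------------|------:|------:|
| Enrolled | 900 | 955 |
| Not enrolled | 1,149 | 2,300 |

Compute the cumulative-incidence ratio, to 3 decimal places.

Cells: a = 900, b = 955, c = 1149, d = 2300.
Risk in exposed = 900/1855 = 0.48518; risk in unexposed = 1149/3449 = 0.33314.
RR = 0.48518 / 0.33314 = 1.45637
The risk among the exposed is 1.46 times that among the unexposed.

1.456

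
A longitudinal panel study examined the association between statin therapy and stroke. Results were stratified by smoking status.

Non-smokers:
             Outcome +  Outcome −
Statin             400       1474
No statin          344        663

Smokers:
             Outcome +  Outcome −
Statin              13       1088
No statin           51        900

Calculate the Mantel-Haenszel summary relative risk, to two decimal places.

RR_MH = Σ(aᵢ·n₀ᵢ/nᵢ) / Σ(cᵢ·n₁ᵢ/nᵢ), with n₁ᵢ = aᵢ+bᵢ (exposed), n₀ᵢ = cᵢ+dᵢ (unexposed), nᵢ = n₁ᵢ+n₀ᵢ.
Stratum 1 (Non-smokers): n₁ = 1874, n₀ = 1007, n = 2881; a·n₀/n = 400·1007/2881 = 139.8126; c·n₁/n = 344·1874/2881 = 223.7612
Stratum 2 (Smokers): n₁ = 1101, n₀ = 951, n = 2052; a·n₀/n = 13·951/2052 = 6.0249; c·n₁/n = 51·1101/2052 = 27.3640
RR_MH = (139.8126 + 6.0249) / (223.7612 + 27.3640) = 145.8374 / 251.1252 = 0.58074

0.58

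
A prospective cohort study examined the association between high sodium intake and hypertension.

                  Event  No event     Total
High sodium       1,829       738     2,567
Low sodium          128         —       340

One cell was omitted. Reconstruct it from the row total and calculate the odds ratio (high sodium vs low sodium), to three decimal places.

The missing cell is in the unexposed row: 340 − 128 = 212.
So a = 1829, b = 738, c = 128, d = 212.
OR = (a·d)/(b·c) = (1829 × 212) / (738 × 128) = 387748 / 94464 = 4.10472

4.105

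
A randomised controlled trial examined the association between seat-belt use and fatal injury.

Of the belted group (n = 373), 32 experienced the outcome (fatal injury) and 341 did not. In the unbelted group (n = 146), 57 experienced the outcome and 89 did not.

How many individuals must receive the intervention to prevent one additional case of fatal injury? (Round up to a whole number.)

4

Risk in treated group = 32/373 = 0.08579; risk in control = 57/146 = 0.39041.
Absolute risk reduction = 0.39041 − 0.08579 = 0.30462
NNT = 1 / ARR = 1 / 0.30462 = 3.283 → round up → 4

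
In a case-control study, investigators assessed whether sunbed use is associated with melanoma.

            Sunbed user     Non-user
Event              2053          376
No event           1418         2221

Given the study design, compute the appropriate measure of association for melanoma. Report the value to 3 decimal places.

8.552

Reading the table with exposure as columns: a = 2053 (Sunbed user, case), b = 1418 (Sunbed user, non-case), c = 376 (Non-user, case), d = 2221.
This is a case-control study: participants were sampled on outcome status, so risks in the source population cannot be estimated directly — relative risk is not valid here. The odds ratio is the appropriate measure.
OR = (a·d)/(b·c) = (2053 × 2221) / (1418 × 376) = 4559713 / 533168 = 8.55211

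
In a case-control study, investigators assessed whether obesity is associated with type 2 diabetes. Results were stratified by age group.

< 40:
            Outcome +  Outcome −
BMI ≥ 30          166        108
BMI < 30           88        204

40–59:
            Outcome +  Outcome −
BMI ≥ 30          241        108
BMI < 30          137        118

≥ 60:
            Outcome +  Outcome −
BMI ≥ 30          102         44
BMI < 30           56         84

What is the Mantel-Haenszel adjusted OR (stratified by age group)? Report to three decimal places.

2.743

OR_MH = Σ(aᵢdᵢ/nᵢ) / Σ(bᵢcᵢ/nᵢ), where nᵢ is the stratum total.
Stratum 1 (< 40): n = 566; a·d/n = 166·204/566 = 59.8304; b·c/n = 108·88/566 = 16.7915
Stratum 2 (40–59): n = 604; a·d/n = 241·118/604 = 47.0828; b·c/n = 108·137/604 = 24.4967
Stratum 3 (≥ 60): n = 286; a·d/n = 102·84/286 = 29.9580; b·c/n = 44·56/286 = 8.6154
OR_MH = (59.8304 + 47.0828 + 29.9580) / (16.7915 + 24.4967 + 8.6154) = 136.8712 / 49.9036 = 2.74271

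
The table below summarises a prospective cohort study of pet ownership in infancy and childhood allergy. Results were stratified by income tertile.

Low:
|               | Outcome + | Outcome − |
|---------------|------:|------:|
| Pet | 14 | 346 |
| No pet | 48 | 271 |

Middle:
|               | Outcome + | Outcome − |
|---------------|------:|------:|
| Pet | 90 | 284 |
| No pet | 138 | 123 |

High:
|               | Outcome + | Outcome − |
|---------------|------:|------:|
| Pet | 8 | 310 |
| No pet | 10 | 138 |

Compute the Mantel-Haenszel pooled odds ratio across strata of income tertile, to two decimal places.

OR_MH = Σ(aᵢdᵢ/nᵢ) / Σ(bᵢcᵢ/nᵢ), where nᵢ is the stratum total.
Stratum 1 (Low): n = 679; a·d/n = 14·271/679 = 5.5876; b·c/n = 346·48/679 = 24.4595
Stratum 2 (Middle): n = 635; a·d/n = 90·123/635 = 17.4331; b·c/n = 284·138/635 = 61.7197
Stratum 3 (High): n = 466; a·d/n = 8·138/466 = 2.3691; b·c/n = 310·10/466 = 6.6524
OR_MH = (5.5876 + 17.4331 + 2.3691) / (24.4595 + 61.7197 + 6.6524) = 25.3898 / 92.8315 = 0.27350

0.27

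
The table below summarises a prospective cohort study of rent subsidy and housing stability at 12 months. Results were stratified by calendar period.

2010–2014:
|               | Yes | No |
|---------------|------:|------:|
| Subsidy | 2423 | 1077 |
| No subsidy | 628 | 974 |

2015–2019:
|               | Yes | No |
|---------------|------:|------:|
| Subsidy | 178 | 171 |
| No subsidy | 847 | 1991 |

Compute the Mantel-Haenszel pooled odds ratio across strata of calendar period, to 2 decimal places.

3.22

OR_MH = Σ(aᵢdᵢ/nᵢ) / Σ(bᵢcᵢ/nᵢ), where nᵢ is the stratum total.
Stratum 1 (2010–2014): n = 5102; a·d/n = 2423·974/5102 = 462.5641; b·c/n = 1077·628/5102 = 132.5668
Stratum 2 (2015–2019): n = 3187; a·d/n = 178·1991/3187 = 111.2011; b·c/n = 171·847/3187 = 45.4462
OR_MH = (462.5641 + 111.2011) / (132.5668 + 45.4462) = 573.7652 / 178.0130 = 3.22316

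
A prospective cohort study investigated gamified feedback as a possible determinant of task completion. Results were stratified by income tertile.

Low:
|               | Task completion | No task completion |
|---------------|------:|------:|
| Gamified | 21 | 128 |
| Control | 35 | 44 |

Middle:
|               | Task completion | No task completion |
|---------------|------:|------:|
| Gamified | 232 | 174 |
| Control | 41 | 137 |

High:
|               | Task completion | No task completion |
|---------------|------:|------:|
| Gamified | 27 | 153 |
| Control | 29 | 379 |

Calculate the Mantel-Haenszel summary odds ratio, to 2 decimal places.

1.93

OR_MH = Σ(aᵢdᵢ/nᵢ) / Σ(bᵢcᵢ/nᵢ), where nᵢ is the stratum total.
Stratum 1 (Low): n = 228; a·d/n = 21·44/228 = 4.0526; b·c/n = 128·35/228 = 19.6491
Stratum 2 (Middle): n = 584; a·d/n = 232·137/584 = 54.4247; b·c/n = 174·41/584 = 12.2158
Stratum 3 (High): n = 588; a·d/n = 27·379/588 = 17.4031; b·c/n = 153·29/588 = 7.5459
OR_MH = (4.0526 + 54.4247 + 17.4031) / (19.6491 + 12.2158 + 7.5459) = 75.8804 / 39.4108 = 1.92537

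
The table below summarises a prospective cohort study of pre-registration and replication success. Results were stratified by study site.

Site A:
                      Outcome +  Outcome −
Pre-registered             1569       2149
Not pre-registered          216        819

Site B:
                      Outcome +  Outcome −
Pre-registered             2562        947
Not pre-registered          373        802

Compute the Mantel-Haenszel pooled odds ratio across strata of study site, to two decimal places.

OR_MH = Σ(aᵢdᵢ/nᵢ) / Σ(bᵢcᵢ/nᵢ), where nᵢ is the stratum total.
Stratum 1 (Site A): n = 4753; a·d/n = 1569·819/4753 = 270.3579; b·c/n = 2149·216/4753 = 97.6613
Stratum 2 (Site B): n = 4684; a·d/n = 2562·802/4684 = 438.6687; b·c/n = 947·373/4684 = 75.4123
OR_MH = (270.3579 + 438.6687) / (97.6613 + 75.4123) = 709.0265 / 173.0735 = 4.09668

4.10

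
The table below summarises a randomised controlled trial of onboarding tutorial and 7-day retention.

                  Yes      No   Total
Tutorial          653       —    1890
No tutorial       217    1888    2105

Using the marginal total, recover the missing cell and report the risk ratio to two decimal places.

The missing cell is in the exposed row: 1890 − 653 = 1237.
So a = 653, b = 1237, c = 217, d = 1888.
RR = [a/(a+b)] / [c/(c+d)] = (653/1890) / (217/2105) = 0.34550/0.10309 = 3.35153

3.35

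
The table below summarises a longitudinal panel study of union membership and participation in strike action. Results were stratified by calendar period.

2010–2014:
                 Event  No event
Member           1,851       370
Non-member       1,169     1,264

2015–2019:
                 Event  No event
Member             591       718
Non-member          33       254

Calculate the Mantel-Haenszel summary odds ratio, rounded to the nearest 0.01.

OR_MH = Σ(aᵢdᵢ/nᵢ) / Σ(bᵢcᵢ/nᵢ), where nᵢ is the stratum total.
Stratum 1 (2010–2014): n = 4654; a·d/n = 1851·1264/4654 = 502.7211; b·c/n = 370·1169/4654 = 92.9373
Stratum 2 (2015–2019): n = 1596; a·d/n = 591·254/1596 = 94.0564; b·c/n = 718·33/1596 = 14.8459
OR_MH = (502.7211 + 94.0564) / (92.9373 + 14.8459) = 596.7775 / 107.7831 = 5.53684

5.54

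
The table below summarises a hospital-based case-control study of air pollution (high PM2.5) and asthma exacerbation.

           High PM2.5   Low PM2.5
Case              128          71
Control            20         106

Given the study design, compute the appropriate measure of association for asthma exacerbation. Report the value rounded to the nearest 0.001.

Reading the table with exposure as columns: a = 128 (High PM2.5, case), b = 20 (High PM2.5, non-case), c = 71 (Low PM2.5, case), d = 106.
This is a hospital-based case-control study: participants were sampled on outcome status, so risks in the source population cannot be estimated directly — relative risk is not valid here. The odds ratio is the appropriate measure.
OR = (a·d)/(b·c) = (128 × 106) / (20 × 71) = 13568 / 1420 = 9.55493

9.555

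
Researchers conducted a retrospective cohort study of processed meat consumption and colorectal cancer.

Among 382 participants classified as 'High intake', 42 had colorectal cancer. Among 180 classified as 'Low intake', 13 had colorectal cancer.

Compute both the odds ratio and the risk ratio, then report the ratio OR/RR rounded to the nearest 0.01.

1.04

From the description: a = 42, b = 340, c = 13, d = 167.
OR = (42·167)/(340·13) = 7014/4420 = 1.58688
Risk in exposed = 42/382 = 0.10995; risk in unexposed = 13/180 = 0.07222; RR = 1.52235
OR/RR = 1.58688 / 1.52235 = 1.04239
The outcome is not rare, so the OR lies further from 1 than the RR.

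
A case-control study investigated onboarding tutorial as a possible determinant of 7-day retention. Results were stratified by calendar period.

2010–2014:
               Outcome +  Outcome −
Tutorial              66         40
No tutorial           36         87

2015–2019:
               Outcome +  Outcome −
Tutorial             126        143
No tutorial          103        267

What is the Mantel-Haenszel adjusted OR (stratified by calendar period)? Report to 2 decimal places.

2.65

OR_MH = Σ(aᵢdᵢ/nᵢ) / Σ(bᵢcᵢ/nᵢ), where nᵢ is the stratum total.
Stratum 1 (2010–2014): n = 229; a·d/n = 66·87/229 = 25.0742; b·c/n = 40·36/229 = 6.2882
Stratum 2 (2015–2019): n = 639; a·d/n = 126·267/639 = 52.6479; b·c/n = 143·103/639 = 23.0501
OR_MH = (25.0742 + 52.6479) / (6.2882 + 23.0501) = 77.7221 / 29.3383 = 2.64917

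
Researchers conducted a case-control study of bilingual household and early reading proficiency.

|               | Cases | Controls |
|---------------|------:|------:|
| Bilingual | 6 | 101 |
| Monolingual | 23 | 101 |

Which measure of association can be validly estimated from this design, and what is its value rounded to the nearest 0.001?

Cells: a = 6, b = 101, c = 23, d = 101.
This is a case-control study: participants were sampled on outcome status, so risks in the source population cannot be estimated directly — relative risk is not valid here. The odds ratio is the appropriate measure.
OR = (a·d)/(b·c) = (6 × 101) / (101 × 23) = 606 / 2323 = 0.26087

0.261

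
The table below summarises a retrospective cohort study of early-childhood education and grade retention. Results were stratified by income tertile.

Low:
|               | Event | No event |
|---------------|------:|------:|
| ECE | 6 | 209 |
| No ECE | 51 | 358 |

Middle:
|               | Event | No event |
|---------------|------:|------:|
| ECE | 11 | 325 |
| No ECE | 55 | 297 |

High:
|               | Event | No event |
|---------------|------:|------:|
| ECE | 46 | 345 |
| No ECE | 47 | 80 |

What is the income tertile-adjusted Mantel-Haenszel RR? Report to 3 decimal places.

RR_MH = Σ(aᵢ·n₀ᵢ/nᵢ) / Σ(cᵢ·n₁ᵢ/nᵢ), with n₁ᵢ = aᵢ+bᵢ (exposed), n₀ᵢ = cᵢ+dᵢ (unexposed), nᵢ = n₁ᵢ+n₀ᵢ.
Stratum 1 (Low): n₁ = 215, n₀ = 409, n = 624; a·n₀/n = 6·409/624 = 3.9327; c·n₁/n = 51·215/624 = 17.5721
Stratum 2 (Middle): n₁ = 336, n₀ = 352, n = 688; a·n₀/n = 11·352/688 = 5.6279; c·n₁/n = 55·336/688 = 26.8605
Stratum 3 (High): n₁ = 391, n₀ = 127, n = 518; a·n₀/n = 46·127/518 = 11.2780; c·n₁/n = 47·391/518 = 35.4768
RR_MH = (3.9327 + 5.6279 + 11.2780) / (17.5721 + 26.8605 + 35.4768) = 20.8386 / 79.9094 = 0.26078

0.261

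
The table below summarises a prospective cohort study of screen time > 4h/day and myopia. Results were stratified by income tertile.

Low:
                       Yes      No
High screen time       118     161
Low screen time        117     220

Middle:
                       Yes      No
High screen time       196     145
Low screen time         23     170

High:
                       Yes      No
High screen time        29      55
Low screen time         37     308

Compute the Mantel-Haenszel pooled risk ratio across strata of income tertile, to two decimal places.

RR_MH = Σ(aᵢ·n₀ᵢ/nᵢ) / Σ(cᵢ·n₁ᵢ/nᵢ), with n₁ᵢ = aᵢ+bᵢ (exposed), n₀ᵢ = cᵢ+dᵢ (unexposed), nᵢ = n₁ᵢ+n₀ᵢ.
Stratum 1 (Low): n₁ = 279, n₀ = 337, n = 616; a·n₀/n = 118·337/616 = 64.5552; c·n₁/n = 117·279/616 = 52.9919
Stratum 2 (Middle): n₁ = 341, n₀ = 193, n = 534; a·n₀/n = 196·193/534 = 70.8390; c·n₁/n = 23·341/534 = 14.6873
Stratum 3 (High): n₁ = 84, n₀ = 345, n = 429; a·n₀/n = 29·345/429 = 23.3217; c·n₁/n = 37·84/429 = 7.2448
RR_MH = (64.5552 + 70.8390 + 23.3217) / (52.9919 + 14.6873 + 7.2448) = 158.7158 / 74.9239 = 2.11836

2.12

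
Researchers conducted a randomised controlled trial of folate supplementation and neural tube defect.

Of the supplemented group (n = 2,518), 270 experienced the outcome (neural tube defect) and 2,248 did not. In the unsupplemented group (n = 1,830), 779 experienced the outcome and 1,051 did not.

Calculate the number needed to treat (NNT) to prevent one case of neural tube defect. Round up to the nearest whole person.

4

Risk in treated group = 270/2518 = 0.10723; risk in control = 779/1830 = 0.42568.
Absolute risk reduction = 0.42568 − 0.10723 = 0.31846
NNT = 1 / ARR = 1 / 0.31846 = 3.140 → round up → 4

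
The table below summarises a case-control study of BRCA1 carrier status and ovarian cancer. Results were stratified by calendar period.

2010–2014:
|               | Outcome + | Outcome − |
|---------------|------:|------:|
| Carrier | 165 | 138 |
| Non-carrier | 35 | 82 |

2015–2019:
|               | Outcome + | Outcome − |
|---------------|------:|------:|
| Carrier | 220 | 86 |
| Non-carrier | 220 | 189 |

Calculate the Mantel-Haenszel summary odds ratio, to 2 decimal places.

OR_MH = Σ(aᵢdᵢ/nᵢ) / Σ(bᵢcᵢ/nᵢ), where nᵢ is the stratum total.
Stratum 1 (2010–2014): n = 420; a·d/n = 165·82/420 = 32.2143; b·c/n = 138·35/420 = 11.5000
Stratum 2 (2015–2019): n = 715; a·d/n = 220·189/715 = 58.1538; b·c/n = 86·220/715 = 26.4615
OR_MH = (32.2143 + 58.1538) / (11.5000 + 26.4615) = 90.3681 / 37.9615 = 2.38052

2.38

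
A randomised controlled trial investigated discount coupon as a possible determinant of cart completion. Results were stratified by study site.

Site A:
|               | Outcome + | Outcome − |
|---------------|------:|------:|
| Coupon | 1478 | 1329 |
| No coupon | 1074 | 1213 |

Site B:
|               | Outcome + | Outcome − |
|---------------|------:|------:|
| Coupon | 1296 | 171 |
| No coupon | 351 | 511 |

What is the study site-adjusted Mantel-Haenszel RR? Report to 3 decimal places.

RR_MH = Σ(aᵢ·n₀ᵢ/nᵢ) / Σ(cᵢ·n₁ᵢ/nᵢ), with n₁ᵢ = aᵢ+bᵢ (exposed), n₀ᵢ = cᵢ+dᵢ (unexposed), nᵢ = n₁ᵢ+n₀ᵢ.
Stratum 1 (Site A): n₁ = 2807, n₀ = 2287, n = 5094; a·n₀/n = 1478·2287/5094 = 663.5622; c·n₁/n = 1074·2807/5094 = 591.8174
Stratum 2 (Site B): n₁ = 1467, n₀ = 862, n = 2329; a·n₀/n = 1296·862/2329 = 479.6702; c·n₁/n = 351·1467/2329 = 221.0893
RR_MH = (663.5622 + 479.6702) / (591.8174 + 221.0893) = 1143.2325 / 812.9067 = 1.40635

1.406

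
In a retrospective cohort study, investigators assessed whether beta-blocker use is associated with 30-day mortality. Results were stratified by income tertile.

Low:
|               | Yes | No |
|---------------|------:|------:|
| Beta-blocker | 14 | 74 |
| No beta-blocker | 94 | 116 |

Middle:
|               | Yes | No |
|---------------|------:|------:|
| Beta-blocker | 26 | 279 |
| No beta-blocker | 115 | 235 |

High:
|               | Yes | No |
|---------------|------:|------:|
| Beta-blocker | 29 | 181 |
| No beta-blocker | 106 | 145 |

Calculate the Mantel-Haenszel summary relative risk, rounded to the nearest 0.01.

0.31

RR_MH = Σ(aᵢ·n₀ᵢ/nᵢ) / Σ(cᵢ·n₁ᵢ/nᵢ), with n₁ᵢ = aᵢ+bᵢ (exposed), n₀ᵢ = cᵢ+dᵢ (unexposed), nᵢ = n₁ᵢ+n₀ᵢ.
Stratum 1 (Low): n₁ = 88, n₀ = 210, n = 298; a·n₀/n = 14·210/298 = 9.8658; c·n₁/n = 94·88/298 = 27.7584
Stratum 2 (Middle): n₁ = 305, n₀ = 350, n = 655; a·n₀/n = 26·350/655 = 13.8931; c·n₁/n = 115·305/655 = 53.5496
Stratum 3 (High): n₁ = 210, n₀ = 251, n = 461; a·n₀/n = 29·251/461 = 15.7896; c·n₁/n = 106·210/461 = 48.2863
RR_MH = (9.8658 + 13.8931 + 15.7896) / (27.7584 + 53.5496 + 48.2863) = 39.5485 / 129.5943 = 0.30517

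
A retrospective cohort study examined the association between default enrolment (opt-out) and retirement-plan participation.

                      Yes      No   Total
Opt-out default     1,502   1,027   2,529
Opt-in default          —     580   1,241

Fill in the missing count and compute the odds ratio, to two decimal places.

The missing cell is in the unexposed row: 1241 − 580 = 661.
So a = 1502, b = 1027, c = 661, d = 580.
OR = (a·d)/(b·c) = (1502 × 580) / (1027 × 661) = 871160 / 678847 = 1.28329

1.28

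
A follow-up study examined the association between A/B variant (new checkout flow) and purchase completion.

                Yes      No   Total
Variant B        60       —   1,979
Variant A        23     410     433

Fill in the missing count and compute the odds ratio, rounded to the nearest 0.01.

The missing cell is in the exposed row: 1979 − 60 = 1919.
So a = 60, b = 1919, c = 23, d = 410.
OR = (a·d)/(b·c) = (60 × 410) / (1919 × 23) = 24600 / 44137 = 0.55736

0.56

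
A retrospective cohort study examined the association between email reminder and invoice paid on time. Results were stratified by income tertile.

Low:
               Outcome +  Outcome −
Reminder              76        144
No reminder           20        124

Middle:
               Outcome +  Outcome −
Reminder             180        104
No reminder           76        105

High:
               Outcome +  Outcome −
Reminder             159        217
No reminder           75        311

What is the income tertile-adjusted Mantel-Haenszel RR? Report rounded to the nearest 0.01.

1.89

RR_MH = Σ(aᵢ·n₀ᵢ/nᵢ) / Σ(cᵢ·n₁ᵢ/nᵢ), with n₁ᵢ = aᵢ+bᵢ (exposed), n₀ᵢ = cᵢ+dᵢ (unexposed), nᵢ = n₁ᵢ+n₀ᵢ.
Stratum 1 (Low): n₁ = 220, n₀ = 144, n = 364; a·n₀/n = 76·144/364 = 30.0659; c·n₁/n = 20·220/364 = 12.0879
Stratum 2 (Middle): n₁ = 284, n₀ = 181, n = 465; a·n₀/n = 180·181/465 = 70.0645; c·n₁/n = 76·284/465 = 46.4172
Stratum 3 (High): n₁ = 376, n₀ = 386, n = 762; a·n₀/n = 159·386/762 = 80.5433; c·n₁/n = 75·376/762 = 37.0079
RR_MH = (30.0659 + 70.0645 + 80.5433) / (12.0879 + 46.4172 + 37.0079) = 180.6738 / 95.5130 = 1.89161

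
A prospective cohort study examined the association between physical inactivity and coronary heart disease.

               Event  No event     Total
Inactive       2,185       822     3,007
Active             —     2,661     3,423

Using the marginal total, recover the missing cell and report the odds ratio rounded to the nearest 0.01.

The missing cell is in the unexposed row: 3423 − 2661 = 762.
So a = 2185, b = 822, c = 762, d = 2661.
OR = (a·d)/(b·c) = (2185 × 2661) / (822 × 762) = 5814285 / 626364 = 9.28260

9.28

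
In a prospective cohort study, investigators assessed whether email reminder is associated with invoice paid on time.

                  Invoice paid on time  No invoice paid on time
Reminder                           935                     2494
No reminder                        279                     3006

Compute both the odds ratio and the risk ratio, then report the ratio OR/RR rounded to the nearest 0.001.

Cells: a = 935, b = 2494, c = 279, d = 3006.
OR = (935·3006)/(2494·279) = 2810610/695826 = 4.03924
Risk in exposed = 935/3429 = 0.27267; risk in unexposed = 279/3285 = 0.08493; RR = 3.21052
OR/RR = 4.03924 / 3.21052 = 1.25813
The outcome is not rare, so the OR lies further from 1 than the RR.

1.258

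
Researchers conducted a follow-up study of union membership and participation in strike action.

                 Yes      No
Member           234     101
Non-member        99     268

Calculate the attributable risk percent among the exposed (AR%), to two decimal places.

61.38

Cells: a = 234, b = 101, c = 99, d = 268.
Risk in exposed = 234/335 = 0.69851; risk in unexposed = 99/367 = 0.26975.
RR = 0.69851/0.26975 = 2.58942
AR% = (RR − 1)/RR × 100 = (2.58942 − 1)/2.58942 × 100 = 61.3813%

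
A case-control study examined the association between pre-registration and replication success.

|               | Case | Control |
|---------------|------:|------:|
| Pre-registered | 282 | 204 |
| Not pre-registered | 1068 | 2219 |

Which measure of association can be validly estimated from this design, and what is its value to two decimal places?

2.87

Cells: a = 282, b = 204, c = 1068, d = 2219.
This is a case-control study: participants were sampled on outcome status, so risks in the source population cannot be estimated directly — relative risk is not valid here. The odds ratio is the appropriate measure.
OR = (a·d)/(b·c) = (282 × 2219) / (204 × 1068) = 625758 / 217872 = 2.87214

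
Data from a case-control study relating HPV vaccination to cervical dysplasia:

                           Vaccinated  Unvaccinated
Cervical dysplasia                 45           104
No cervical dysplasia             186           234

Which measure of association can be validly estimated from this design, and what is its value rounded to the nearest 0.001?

0.544

Reading the table with exposure as columns: a = 45 (Vaccinated, case), b = 186 (Vaccinated, non-case), c = 104 (Unvaccinated, case), d = 234.
This is a case-control study: participants were sampled on outcome status, so risks in the source population cannot be estimated directly — relative risk is not valid here. The odds ratio is the appropriate measure.
OR = (a·d)/(b·c) = (45 × 234) / (186 × 104) = 10530 / 19344 = 0.54435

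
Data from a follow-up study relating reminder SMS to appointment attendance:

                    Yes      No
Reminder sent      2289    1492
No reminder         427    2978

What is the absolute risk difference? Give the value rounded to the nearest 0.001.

Cells: a = 2289, b = 1492, c = 427, d = 2978.
Risk in exposed = 2289/3781 = 0.605395; risk in unexposed = 427/3405 = 0.125404.
Risk difference = 0.605395 − 0.125404 = 0.479992

0.480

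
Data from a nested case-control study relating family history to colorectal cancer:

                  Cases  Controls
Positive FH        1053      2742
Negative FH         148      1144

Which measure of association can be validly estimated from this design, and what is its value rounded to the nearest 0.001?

2.968

Cells: a = 1053, b = 2742, c = 148, d = 1144.
This is a nested case-control study: participants were sampled on outcome status, so risks in the source population cannot be estimated directly — relative risk is not valid here. The odds ratio is the appropriate measure.
OR = (a·d)/(b·c) = (1053 × 1144) / (2742 × 148) = 1204632 / 405816 = 2.96842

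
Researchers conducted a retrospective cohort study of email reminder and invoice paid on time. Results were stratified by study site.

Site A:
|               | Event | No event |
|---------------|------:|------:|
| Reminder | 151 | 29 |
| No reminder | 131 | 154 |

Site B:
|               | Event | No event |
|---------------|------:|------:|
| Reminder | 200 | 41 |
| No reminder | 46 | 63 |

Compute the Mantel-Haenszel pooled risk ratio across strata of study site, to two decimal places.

RR_MH = Σ(aᵢ·n₀ᵢ/nᵢ) / Σ(cᵢ·n₁ᵢ/nᵢ), with n₁ᵢ = aᵢ+bᵢ (exposed), n₀ᵢ = cᵢ+dᵢ (unexposed), nᵢ = n₁ᵢ+n₀ᵢ.
Stratum 1 (Site A): n₁ = 180, n₀ = 285, n = 465; a·n₀/n = 151·285/465 = 92.5484; c·n₁/n = 131·180/465 = 50.7097
Stratum 2 (Site B): n₁ = 241, n₀ = 109, n = 350; a·n₀/n = 200·109/350 = 62.2857; c·n₁/n = 46·241/350 = 31.6743
RR_MH = (92.5484 + 62.2857) / (50.7097 + 31.6743) = 154.8341 / 82.3840 = 1.87942

1.88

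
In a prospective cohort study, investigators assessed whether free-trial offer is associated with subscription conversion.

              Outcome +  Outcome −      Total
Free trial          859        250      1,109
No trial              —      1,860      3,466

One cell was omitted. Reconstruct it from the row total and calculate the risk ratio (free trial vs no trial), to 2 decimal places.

1.67

The missing cell is in the unexposed row: 3466 − 1860 = 1606.
So a = 859, b = 250, c = 1606, d = 1860.
RR = [a/(a+b)] / [c/(c+d)] = (859/1109) / (1606/3466) = 0.77457/0.46336 = 1.67165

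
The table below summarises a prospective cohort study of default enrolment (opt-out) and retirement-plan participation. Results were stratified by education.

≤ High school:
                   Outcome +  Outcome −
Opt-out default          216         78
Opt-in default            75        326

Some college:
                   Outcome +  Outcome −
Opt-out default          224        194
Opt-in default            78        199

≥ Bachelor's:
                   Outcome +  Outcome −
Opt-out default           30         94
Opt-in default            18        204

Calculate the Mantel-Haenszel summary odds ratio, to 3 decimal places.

5.221

OR_MH = Σ(aᵢdᵢ/nᵢ) / Σ(bᵢcᵢ/nᵢ), where nᵢ is the stratum total.
Stratum 1 (≤ High school): n = 695; a·d/n = 216·326/695 = 101.3180; b·c/n = 78·75/695 = 8.4173
Stratum 2 (Some college): n = 695; a·d/n = 224·199/695 = 64.1381; b·c/n = 194·78/695 = 21.7727
Stratum 3 (≥ Bachelor's): n = 346; a·d/n = 30·204/346 = 17.6879; b·c/n = 94·18/346 = 4.8902
OR_MH = (101.3180 + 64.1381 + 17.6879) / (8.4173 + 21.7727 + 4.8902) = 183.1440 / 35.0801 = 5.22074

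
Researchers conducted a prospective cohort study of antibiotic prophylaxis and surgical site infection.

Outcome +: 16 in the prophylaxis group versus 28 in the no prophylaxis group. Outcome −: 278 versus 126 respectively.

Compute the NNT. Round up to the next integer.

8

Risk in treated group = 16/294 = 0.05442; risk in control = 28/154 = 0.18182.
Absolute risk reduction = 0.18182 − 0.05442 = 0.12740
NNT = 1 / ARR = 1 / 0.12740 = 7.850 → round up → 8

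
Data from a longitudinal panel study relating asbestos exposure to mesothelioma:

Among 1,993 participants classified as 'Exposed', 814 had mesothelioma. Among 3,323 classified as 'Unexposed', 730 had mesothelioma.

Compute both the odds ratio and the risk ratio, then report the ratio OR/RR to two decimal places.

From the description: a = 814, b = 1179, c = 730, d = 2593.
OR = (814·2593)/(1179·730) = 2110702/860670 = 2.45239
Risk in exposed = 814/1993 = 0.40843; risk in unexposed = 730/3323 = 0.21968; RR = 1.85919
OR/RR = 2.45239 / 1.85919 = 1.31906
The outcome is not rare, so the OR lies further from 1 than the RR.

1.32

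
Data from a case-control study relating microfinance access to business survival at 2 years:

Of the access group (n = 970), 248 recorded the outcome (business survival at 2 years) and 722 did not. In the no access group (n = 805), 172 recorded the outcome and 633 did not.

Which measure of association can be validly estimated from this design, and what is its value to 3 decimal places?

From the description: a = 248, b = 722, c = 172, d = 633.
This is a case-control study: participants were sampled on outcome status, so risks in the source population cannot be estimated directly — relative risk is not valid here. The odds ratio is the appropriate measure.
OR = (a·d)/(b·c) = (248 × 633) / (722 × 172) = 156984 / 124184 = 1.26412

1.264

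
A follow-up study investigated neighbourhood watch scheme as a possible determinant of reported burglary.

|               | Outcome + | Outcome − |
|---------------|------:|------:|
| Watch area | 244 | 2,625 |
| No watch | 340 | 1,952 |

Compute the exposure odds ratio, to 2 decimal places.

Cells: a = 244, b = 2625, c = 340, d = 1952.
OR = (a·d)/(b·c) = (244 × 1952) / (2625 × 340) = 476288 / 892500 = 0.53366
Exposure is associated with lower odds of reported burglary (OR = 0.53 < 1).

0.53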